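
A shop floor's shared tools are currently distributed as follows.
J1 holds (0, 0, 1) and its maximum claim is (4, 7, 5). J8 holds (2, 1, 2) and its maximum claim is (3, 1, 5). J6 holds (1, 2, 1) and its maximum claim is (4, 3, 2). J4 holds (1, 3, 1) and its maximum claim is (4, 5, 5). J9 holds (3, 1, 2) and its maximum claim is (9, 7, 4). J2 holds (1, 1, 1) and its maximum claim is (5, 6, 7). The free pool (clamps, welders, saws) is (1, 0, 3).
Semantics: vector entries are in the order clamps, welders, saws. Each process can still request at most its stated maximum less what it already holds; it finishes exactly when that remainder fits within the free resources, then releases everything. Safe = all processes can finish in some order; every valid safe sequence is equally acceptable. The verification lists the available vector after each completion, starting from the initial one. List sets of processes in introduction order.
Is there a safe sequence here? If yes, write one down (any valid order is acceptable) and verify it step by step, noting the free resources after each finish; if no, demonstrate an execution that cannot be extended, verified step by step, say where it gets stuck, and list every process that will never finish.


SAFE, for example via the order J8, J6, J4, J2, J1, J9.
Key observation: the order's first zero-slack moment is J8 ((1, 0, 3) needed, (1, 0, 3) free — a requested resource with nothing to spare).
Verifying each step:
  pool = (1, 0, 3)
  J8: need (1, 0, 3) fits (1, 0, 3); releases (2, 1, 2), pool now (3, 1, 5)
  J6: need (3, 1, 1) fits (3, 1, 5); releases (1, 2, 1), pool now (4, 3, 6)
  J4: need (3, 2, 4) fits (4, 3, 6); releases (1, 3, 1), pool now (5, 6, 7)
  J2: need (4, 5, 6) fits (5, 6, 7); releases (1, 1, 1), pool now (6, 7, 8)
  J1: need (4, 7, 4) fits (6, 7, 8); releases (0, 0, 1), pool now (6, 7, 9)
  J9: need (6, 6, 2) fits (6, 7, 9); releases (3, 1, 2), pool now (9, 8, 11)


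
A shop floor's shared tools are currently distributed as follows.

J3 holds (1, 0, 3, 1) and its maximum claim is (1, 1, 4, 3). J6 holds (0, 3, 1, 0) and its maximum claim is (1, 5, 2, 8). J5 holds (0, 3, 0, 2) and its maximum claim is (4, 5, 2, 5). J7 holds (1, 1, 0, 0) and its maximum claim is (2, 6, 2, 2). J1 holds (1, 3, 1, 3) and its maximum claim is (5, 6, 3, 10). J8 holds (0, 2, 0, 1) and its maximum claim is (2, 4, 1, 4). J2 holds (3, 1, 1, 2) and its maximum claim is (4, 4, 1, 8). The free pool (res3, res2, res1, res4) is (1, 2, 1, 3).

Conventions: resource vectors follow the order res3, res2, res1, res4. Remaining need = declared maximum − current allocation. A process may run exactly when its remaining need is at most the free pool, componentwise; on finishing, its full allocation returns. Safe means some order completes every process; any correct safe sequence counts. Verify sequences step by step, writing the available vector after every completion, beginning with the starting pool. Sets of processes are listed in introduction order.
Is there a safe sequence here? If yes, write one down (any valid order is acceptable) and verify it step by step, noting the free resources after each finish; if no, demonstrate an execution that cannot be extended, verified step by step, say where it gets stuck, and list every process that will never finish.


The state is UNSAFE.
Key observation: after J3, J8 the pool peaks at (2, 4, 4, 5), and each blocked process is short somewhere: J6 on res4; J5 on res3; J7 on res2; J1 on res3, res4; J2 on res4.
The run J3, J8 cannot be extended any further. Check, step by step:
  pool = (1, 2, 1, 3)
  J3: need (0, 1, 1, 2) fits (1, 2, 1, 3); releases (1, 0, 3, 1), pool now (2, 2, 4, 4)
  J8: need (2, 2, 1, 3) fits (2, 2, 4, 4); releases (0, 2, 0, 1), pool now (2, 4, 4, 5)
  blocked: J6 wants (1, 2, 1, 8), pool (2, 4, 4, 5) — not enough res4
  blocked: J5 wants (4, 2, 2, 3), pool (2, 4, 4, 5) — not enough res3
  blocked: J7 wants (1, 5, 2, 2), pool (2, 4, 4, 5) — not enough res2
  blocked: J1 wants (4, 3, 2, 7), pool (2, 4, 4, 5) — not enough res3 and res4
  blocked: J2 wants (1, 3, 0, 6), pool (2, 4, 4, 5) — not enough res4
Processes that can never finish: J6, J5, J7, J1 and J2.


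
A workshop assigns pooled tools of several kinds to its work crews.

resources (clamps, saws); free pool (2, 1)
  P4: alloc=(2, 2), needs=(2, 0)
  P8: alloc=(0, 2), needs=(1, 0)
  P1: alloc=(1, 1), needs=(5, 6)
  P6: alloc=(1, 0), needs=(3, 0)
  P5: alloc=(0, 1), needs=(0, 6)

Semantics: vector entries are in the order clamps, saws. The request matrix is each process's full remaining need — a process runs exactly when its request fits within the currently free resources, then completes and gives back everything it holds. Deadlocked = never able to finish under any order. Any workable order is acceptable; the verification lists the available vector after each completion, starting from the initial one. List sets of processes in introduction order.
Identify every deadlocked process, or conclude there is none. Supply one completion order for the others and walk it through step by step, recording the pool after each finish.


The deadlocked set is P1 and P5.
Key observation: no order helps: past P8, P4, P6, the free pool tops out at (5, 5), below what each blocked process needs in saws.
One completion order for the rest: P8, P4, P6. Check, step by step:
  pool = (2, 1)
  P8 needs (1, 0) <= (2, 1) -> finishes; pool += (0, 2) = (2, 3)
  P4 needs (2, 0) <= (2, 3) -> finishes; pool += (2, 2) = (4, 5)
  P6 needs (3, 0) <= (4, 5) -> finishes; pool += (1, 0) = (5, 5)
None of the blocked processes ever fits:
  P1 still needs (5, 6) but only (5, 5) is free — short on saws
  P5 still needs (0, 6) but only (5, 5) is free — short on saws


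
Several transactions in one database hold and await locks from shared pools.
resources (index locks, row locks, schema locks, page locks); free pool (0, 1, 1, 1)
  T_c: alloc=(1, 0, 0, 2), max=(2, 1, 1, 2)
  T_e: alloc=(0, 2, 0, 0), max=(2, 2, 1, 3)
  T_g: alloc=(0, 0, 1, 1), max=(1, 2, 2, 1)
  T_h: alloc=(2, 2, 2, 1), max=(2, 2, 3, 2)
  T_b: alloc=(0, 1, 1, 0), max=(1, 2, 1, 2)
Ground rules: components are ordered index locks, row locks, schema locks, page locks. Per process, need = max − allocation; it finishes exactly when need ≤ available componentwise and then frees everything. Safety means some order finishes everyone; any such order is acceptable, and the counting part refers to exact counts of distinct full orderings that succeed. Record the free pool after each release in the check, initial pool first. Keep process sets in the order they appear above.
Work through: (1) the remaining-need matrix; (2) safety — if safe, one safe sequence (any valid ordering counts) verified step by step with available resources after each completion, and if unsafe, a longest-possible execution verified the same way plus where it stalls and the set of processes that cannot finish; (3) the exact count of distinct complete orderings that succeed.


(1) Remaining need (order index locks, row locks, schema locks, page locks):
  T_c: (1, 1, 1, 0)
  T_e: (2, 0, 1, 3)
  T_g: (1, 2, 1, 0)
  T_h: (0, 0, 1, 1)
  T_b: (1, 1, 0, 2)
(2) The state is SAFE; one workable sequence: T_h, T_g, T_b, T_e, T_c.
Key observation: at T_h the run first touches a limit — (0, 0, 1, 1) against (0, 1, 1, 1), exact on a resource it actually requests.
Step-by-step check:
  pool = (0, 1, 1, 1)
  T_h needs (0, 0, 1, 1) <= (0, 1, 1, 1) -> finishes; pool += (2, 2, 2, 1) = (2, 3, 3, 2)
  T_g needs (1, 2, 1, 0) <= (2, 3, 3, 2) -> finishes; pool += (0, 0, 1, 1) = (2, 3, 4, 3)
  T_b needs (1, 1, 0, 2) <= (2, 3, 4, 3) -> finishes; pool += (0, 1, 1, 0) = (2, 4, 5, 3)
  T_e needs (2, 0, 1, 3) <= (2, 4, 5, 3) -> finishes; pool += (0, 2, 0, 0) = (2, 6, 5, 3)
  T_c needs (1, 1, 1, 0) <= (2, 6, 5, 3) -> finishes; pool += (1, 0, 0, 2) = (3, 6, 5, 5)
(3) Exactly 16 of the possible complete orderings are safe sequences.


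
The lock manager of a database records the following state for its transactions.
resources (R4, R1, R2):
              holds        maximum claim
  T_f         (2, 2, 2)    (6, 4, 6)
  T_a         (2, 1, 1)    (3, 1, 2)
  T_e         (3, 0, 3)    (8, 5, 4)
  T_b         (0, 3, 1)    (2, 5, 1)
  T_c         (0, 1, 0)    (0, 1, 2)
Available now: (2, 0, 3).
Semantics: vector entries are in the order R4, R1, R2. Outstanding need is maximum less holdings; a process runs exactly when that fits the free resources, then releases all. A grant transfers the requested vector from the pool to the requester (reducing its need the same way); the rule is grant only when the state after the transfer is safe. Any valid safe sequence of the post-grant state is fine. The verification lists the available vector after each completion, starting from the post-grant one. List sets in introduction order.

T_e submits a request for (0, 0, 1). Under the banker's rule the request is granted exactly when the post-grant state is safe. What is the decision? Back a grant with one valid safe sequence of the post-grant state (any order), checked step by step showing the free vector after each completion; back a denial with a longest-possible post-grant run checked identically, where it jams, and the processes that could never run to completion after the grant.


GRANT. The post-grant state is safe; one safe sequence: T_a, T_c, T_b, T_f, T_e.
Key observation: with (2, 0, 2) left after the transfer, T_a can run at once — the state stays safe.
Check on the post-grant state, step by step:
  pool = (2, 0, 2)
  T_a needs (1, 0, 1) <= (2, 0, 2) -> finishes; pool += (2, 1, 1) = (4, 1, 3)
  T_c needs (0, 0, 2) <= (4, 1, 3) -> finishes; pool += (0, 1, 0) = (4, 2, 3)
  T_b needs (2, 2, 0) <= (4, 2, 3) -> finishes; pool += (0, 3, 1) = (4, 5, 4)
  T_f needs (4, 2, 4) <= (4, 5, 4) -> finishes; pool += (2, 2, 2) = (6, 7, 6)
  T_e needs (5, 5, 0) <= (6, 7, 6) -> finishes; pool += (3, 0, 4) = (9, 7, 10)


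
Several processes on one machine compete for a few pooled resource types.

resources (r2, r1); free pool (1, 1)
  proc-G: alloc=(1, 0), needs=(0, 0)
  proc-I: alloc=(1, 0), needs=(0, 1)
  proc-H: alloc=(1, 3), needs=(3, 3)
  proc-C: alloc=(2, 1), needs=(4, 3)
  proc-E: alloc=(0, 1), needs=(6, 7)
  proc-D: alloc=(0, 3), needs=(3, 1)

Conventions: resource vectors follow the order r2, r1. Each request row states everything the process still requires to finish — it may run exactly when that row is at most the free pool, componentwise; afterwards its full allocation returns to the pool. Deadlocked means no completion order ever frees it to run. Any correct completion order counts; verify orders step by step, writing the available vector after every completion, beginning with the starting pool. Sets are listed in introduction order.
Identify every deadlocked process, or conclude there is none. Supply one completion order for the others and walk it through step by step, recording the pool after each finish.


Nothing here is deadlocked.
Key observation: the pool covers proc-I at once, and every later process fits after earlier releases.
A valid finishing order for the others: proc-I, proc-G, proc-D, proc-H, proc-C, proc-E. Walking it through:
  pool = (1, 1)
  proc-I needs (0, 1) <= (1, 1) -> finishes; pool += (1, 0) = (2, 1)
  proc-G needs (0, 0) <= (2, 1) -> finishes; pool += (1, 0) = (3, 1)
  proc-D needs (3, 1) <= (3, 1) -> finishes; pool += (0, 3) = (3, 4)
  proc-H needs (3, 3) <= (3, 4) -> finishes; pool += (1, 3) = (4, 7)
  proc-C needs (4, 3) <= (4, 7) -> finishes; pool += (2, 1) = (6, 8)
  proc-E needs (6, 7) <= (6, 8) -> finishes; pool += (0, 1) = (6, 9)


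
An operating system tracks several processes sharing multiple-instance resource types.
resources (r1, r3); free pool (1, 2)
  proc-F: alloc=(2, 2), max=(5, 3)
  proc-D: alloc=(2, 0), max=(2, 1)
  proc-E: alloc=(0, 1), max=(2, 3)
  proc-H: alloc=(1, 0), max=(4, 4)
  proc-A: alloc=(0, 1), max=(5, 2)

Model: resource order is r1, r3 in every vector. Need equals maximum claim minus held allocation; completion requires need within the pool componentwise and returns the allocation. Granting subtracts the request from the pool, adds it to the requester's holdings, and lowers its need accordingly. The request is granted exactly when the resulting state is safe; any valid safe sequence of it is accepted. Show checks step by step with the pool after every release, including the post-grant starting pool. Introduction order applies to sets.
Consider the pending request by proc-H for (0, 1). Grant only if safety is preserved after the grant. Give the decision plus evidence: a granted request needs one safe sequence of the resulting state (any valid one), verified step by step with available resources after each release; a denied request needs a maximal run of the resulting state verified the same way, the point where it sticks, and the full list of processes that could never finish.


GRANT. The post-grant state is safe; one safe sequence: proc-D, proc-F, proc-A, proc-H, proc-E.
Key observation: granting shrinks the pool to (1, 1), yet proc-D still fits and the chain goes through.
Verifying the post-grant state step by step:
  pool = (1, 1)
  proc-D needs (0, 1) <= (1, 1) -> finishes; pool += (2, 0) = (3, 1)
  proc-F needs (3, 1) <= (3, 1) -> finishes; pool += (2, 2) = (5, 3)
  proc-A needs (5, 1) <= (5, 3) -> finishes; pool += (0, 1) = (5, 4)
  proc-H needs (3, 3) <= (5, 4) -> finishes; pool += (1, 1) = (6, 5)
  proc-E needs (2, 2) <= (6, 5) -> finishes; pool += (0, 1) = (6, 6)


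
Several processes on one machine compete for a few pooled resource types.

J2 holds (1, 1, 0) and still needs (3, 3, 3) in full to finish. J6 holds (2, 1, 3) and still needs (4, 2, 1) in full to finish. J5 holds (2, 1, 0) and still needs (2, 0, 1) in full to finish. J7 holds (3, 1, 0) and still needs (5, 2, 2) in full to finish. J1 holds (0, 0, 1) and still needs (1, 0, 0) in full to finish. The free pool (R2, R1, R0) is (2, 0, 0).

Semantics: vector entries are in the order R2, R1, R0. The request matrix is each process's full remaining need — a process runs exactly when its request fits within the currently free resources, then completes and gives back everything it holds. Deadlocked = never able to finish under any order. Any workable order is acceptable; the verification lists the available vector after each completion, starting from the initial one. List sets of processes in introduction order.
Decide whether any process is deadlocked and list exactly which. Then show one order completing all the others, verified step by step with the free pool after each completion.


Deadlocked: J2, J6 and J7.
Key observation: no order helps: past J1, J5, the free pool tops out at (4, 1, 1), below what each blocked process needs in R1.
A valid finishing order for the others: J1, J5. Verifying each step:
  pool = (2, 0, 0)
  J1: need (1, 0, 0) fits (2, 0, 0); releases (0, 0, 1), pool now (2, 0, 1)
  J5: need (2, 0, 1) fits (2, 0, 1); releases (2, 1, 0), pool now (4, 1, 1)
The stuck group stays short no matter what:
  J2 still needs (3, 3, 3) but only (4, 1, 1) is free — short on R1 and R0
  J6 still needs (4, 2, 1) but only (4, 1, 1) is free — short on R1
  J7 still needs (5, 2, 2) but only (4, 1, 1) is free — short on R2, R1 and R0


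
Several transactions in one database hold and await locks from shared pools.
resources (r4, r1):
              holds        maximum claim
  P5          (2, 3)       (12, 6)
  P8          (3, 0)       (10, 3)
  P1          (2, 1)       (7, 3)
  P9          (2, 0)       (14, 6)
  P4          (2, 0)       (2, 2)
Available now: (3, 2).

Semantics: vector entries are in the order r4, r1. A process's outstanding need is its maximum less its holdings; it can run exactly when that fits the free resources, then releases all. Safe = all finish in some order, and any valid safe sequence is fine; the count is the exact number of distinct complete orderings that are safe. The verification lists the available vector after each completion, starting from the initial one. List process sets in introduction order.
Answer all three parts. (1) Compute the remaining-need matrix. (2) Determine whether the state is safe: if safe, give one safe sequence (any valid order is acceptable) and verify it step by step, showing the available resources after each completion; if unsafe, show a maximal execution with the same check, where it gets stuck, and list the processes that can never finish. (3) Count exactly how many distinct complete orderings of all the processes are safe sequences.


(1) Remaining need (order r4, r1):
  P5: (10, 3)
  P8: (7, 3)
  P1: (5, 2)
  P9: (12, 6)
  P4: (0, 2)
(2) SAFE — a valid safe sequence is P4, P1, P8, P5, P9.
Key observation: reading the order forward, P4 is the first process whose need (0, 2) meets the free pool (3, 2) exactly on a resource it requests.
Walking it through:
  pool = (3, 2)
  run P4 (needs (0, 2), free (3, 2)); after release of (2, 0) the pool is (5, 2)
  run P1 (needs (5, 2), free (5, 2)); after release of (2, 1) the pool is (7, 3)
  run P8 (needs (7, 3), free (7, 3)); after release of (3, 0) the pool is (10, 3)
  run P5 (needs (10, 3), free (10, 3)); after release of (2, 3) the pool is (12, 6)
  run P9 (needs (12, 6), free (12, 6)); after release of (2, 0) the pool is (14, 6)
(3) Exactly 1 of the possible complete orderings is a safe sequence.


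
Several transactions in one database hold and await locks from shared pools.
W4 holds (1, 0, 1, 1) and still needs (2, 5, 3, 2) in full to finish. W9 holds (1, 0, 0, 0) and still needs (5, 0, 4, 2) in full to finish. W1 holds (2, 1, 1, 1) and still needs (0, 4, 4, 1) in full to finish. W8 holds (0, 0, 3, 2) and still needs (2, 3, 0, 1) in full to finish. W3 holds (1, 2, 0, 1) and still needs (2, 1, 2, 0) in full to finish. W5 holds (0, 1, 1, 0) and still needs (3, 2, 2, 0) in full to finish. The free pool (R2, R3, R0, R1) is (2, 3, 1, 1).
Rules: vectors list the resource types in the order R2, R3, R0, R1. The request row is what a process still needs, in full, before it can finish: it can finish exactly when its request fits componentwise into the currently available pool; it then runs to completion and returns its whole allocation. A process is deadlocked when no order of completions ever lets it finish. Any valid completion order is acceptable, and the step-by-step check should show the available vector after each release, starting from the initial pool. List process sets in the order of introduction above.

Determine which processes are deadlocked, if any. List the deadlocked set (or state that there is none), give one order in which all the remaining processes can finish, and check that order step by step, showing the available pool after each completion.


The deadlocked set is empty.
Key observation: W8 can run right away; the returned allocation unlocks the remaining processes in turn.
One completion order for the rest: W8, W3, W4, W5, W1, W9. Walking it through:
  pool = (2, 3, 1, 1)
  W8 needs (2, 3, 0, 1) <= (2, 3, 1, 1) -> finishes; pool += (0, 0, 3, 2) = (2, 3, 4, 3)
  W3 needs (2, 1, 2, 0) <= (2, 3, 4, 3) -> finishes; pool += (1, 2, 0, 1) = (3, 5, 4, 4)
  W4 needs (2, 5, 3, 2) <= (3, 5, 4, 4) -> finishes; pool += (1, 0, 1, 1) = (4, 5, 5, 5)
  W5 needs (3, 2, 2, 0) <= (4, 5, 5, 5) -> finishes; pool += (0, 1, 1, 0) = (4, 6, 6, 5)
  W1 needs (0, 4, 4, 1) <= (4, 6, 6, 5) -> finishes; pool += (2, 1, 1, 1) = (6, 7, 7, 6)
  W9 needs (5, 0, 4, 2) <= (6, 7, 7, 6) -> finishes; pool += (1, 0, 0, 0) = (7, 7, 7, 6)


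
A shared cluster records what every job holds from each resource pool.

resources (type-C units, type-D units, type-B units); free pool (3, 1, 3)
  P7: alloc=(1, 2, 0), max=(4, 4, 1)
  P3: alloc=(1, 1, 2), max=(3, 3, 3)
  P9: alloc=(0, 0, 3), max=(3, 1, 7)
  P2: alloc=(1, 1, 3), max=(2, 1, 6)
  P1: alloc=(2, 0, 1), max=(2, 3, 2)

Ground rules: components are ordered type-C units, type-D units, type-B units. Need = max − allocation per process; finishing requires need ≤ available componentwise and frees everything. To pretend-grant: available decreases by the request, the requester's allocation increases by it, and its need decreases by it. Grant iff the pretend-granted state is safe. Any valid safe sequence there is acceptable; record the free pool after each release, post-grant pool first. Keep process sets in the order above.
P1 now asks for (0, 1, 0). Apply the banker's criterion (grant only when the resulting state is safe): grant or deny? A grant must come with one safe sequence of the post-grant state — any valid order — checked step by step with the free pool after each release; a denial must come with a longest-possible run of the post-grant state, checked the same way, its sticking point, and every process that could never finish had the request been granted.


DENY: after the grant no complete ordering would exist.
Key observation: the wall is type-D units: completing P2, P9 brings the pool only to (4, 1, 9), and all the rest need more.
After a pretend grant, a maximal execution: P2, P9 — then nothing else fits. Walking it through:
  pool = (3, 0, 3)
  P2: need (1, 0, 3) fits (3, 0, 3); releases (1, 1, 3), pool now (4, 1, 6)
  P9: need (3, 1, 4) fits (4, 1, 6); releases (0, 0, 3), pool now (4, 1, 9)
  P7 still needs (3, 2, 1) but only (4, 1, 9) is free — short on type-D units
  P3 still needs (2, 2, 1) but only (4, 1, 9) is free — short on type-D units
  P1 still needs (0, 2, 1) but only (4, 1, 9) is free — short on type-D units
Had the request been granted, P7, P3 and P1 could never finish.


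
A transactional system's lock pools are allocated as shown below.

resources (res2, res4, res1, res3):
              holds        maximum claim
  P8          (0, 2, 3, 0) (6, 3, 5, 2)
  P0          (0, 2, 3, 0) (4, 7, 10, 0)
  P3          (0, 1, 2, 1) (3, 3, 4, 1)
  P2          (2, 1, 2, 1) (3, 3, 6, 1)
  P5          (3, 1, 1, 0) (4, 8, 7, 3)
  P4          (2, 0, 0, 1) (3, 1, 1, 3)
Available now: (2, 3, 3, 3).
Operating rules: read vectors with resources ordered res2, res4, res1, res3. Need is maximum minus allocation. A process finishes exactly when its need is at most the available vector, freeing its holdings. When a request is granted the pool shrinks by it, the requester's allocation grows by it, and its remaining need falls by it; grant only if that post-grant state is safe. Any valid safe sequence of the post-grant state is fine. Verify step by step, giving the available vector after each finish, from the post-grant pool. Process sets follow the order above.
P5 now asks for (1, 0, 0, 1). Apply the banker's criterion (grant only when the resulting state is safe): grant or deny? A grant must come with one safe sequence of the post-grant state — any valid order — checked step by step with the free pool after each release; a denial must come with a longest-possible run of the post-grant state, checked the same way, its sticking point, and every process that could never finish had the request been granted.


GRANT: granting preserves safety; a valid post-grant sequence is P4, P3, P2, P0, P5, P8.
Key observation: (1, 3, 3, 2) free after granting still covers P4 first, and each release covers the next.
Step-by-step check of the post-grant state:
  pool = (1, 3, 3, 2)
  run P4 (needs (1, 1, 1, 2), free (1, 3, 3, 2)); after release of (2, 0, 0, 1) the pool is (3, 3, 3, 3)
  run P3 (needs (3, 2, 2, 0), free (3, 3, 3, 3)); after release of (0, 1, 2, 1) the pool is (3, 4, 5, 4)
  run P2 (needs (1, 2, 4, 0), free (3, 4, 5, 4)); after release of (2, 1, 2, 1) the pool is (5, 5, 7, 5)
  run P0 (needs (4, 5, 7, 0), free (5, 5, 7, 5)); after release of (0, 2, 3, 0) the pool is (5, 7, 10, 5)
  run P5 (needs (0, 7, 6, 2), free (5, 7, 10, 5)); after release of (4, 1, 1, 1) the pool is (9, 8, 11, 6)
  run P8 (needs (6, 1, 2, 2), free (9, 8, 11, 6)); after release of (0, 2, 3, 0) the pool is (9, 10, 14, 6)


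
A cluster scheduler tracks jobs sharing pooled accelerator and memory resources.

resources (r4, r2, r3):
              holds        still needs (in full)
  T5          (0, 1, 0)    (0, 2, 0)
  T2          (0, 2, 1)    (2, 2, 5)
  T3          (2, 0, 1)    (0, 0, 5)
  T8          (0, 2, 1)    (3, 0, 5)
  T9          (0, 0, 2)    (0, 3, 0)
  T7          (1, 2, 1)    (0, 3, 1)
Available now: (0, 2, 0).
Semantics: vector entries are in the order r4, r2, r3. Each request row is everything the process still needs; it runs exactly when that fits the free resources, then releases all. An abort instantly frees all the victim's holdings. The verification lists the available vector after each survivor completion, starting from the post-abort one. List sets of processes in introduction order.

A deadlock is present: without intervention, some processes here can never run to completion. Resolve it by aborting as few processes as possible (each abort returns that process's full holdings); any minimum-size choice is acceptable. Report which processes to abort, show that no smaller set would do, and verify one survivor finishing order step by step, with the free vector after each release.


Minimum abort set: T2 and T3.
Key observation: no ordering could ever have run T8 before the abort of T2 and T3; with (2, 2, 2) back in the pool it fits at step 4.
No one abort is enough; case by case: T5 alone leaves T2 blocked (short on r4 and r3); T2 alone leaves T3 blocked (short on r3); T3 alone leaves T2 blocked (short on r3); T8 alone leaves T2 blocked (short on r4 and r3); T9 alone leaves T2 blocked (short on r4 and r3); T7 alone leaves T2 blocked (short on r4 and r3).
Survivors finish in the order: T5, T9, T7, T8. Verifying each step (pool after the aborts first):
  pool = (2, 4, 2)
  T5 needs (0, 2, 0) <= (2, 4, 2) -> finishes; pool += (0, 1, 0) = (2, 5, 2)
  T9 needs (0, 3, 0) <= (2, 5, 2) -> finishes; pool += (0, 0, 2) = (2, 5, 4)
  T7 needs (0, 3, 1) <= (2, 5, 4) -> finishes; pool += (1, 2, 1) = (3, 7, 5)
  T8 needs (3, 0, 5) <= (3, 7, 5) -> finishes; pool += (0, 2, 1) = (3, 9, 6)


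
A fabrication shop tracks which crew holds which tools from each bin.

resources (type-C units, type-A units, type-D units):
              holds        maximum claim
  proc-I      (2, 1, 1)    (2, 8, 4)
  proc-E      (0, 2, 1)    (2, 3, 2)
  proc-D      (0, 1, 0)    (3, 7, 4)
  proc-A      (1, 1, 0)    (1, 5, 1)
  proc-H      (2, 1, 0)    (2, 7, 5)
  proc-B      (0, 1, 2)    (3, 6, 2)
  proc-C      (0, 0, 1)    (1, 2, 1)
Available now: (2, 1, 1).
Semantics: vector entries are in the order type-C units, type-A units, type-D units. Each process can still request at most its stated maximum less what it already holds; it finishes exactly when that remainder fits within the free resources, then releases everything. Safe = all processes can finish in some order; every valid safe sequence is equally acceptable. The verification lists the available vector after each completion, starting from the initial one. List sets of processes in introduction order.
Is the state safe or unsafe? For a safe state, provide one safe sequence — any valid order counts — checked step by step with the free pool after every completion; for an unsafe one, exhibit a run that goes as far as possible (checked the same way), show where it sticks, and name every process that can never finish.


UNSAFE — no complete ordering exists.
Key observation: once proc-E, proc-C finish, the pool peaks at (2, 3, 3) — and every remaining process still needs more type-A units than that.
A maximal execution: proc-E, proc-C — then nothing else fits. Verifying each step:
  pool = (2, 1, 1)
  proc-E needs (2, 1, 1) <= (2, 1, 1) -> finishes; pool += (0, 2, 1) = (2, 3, 2)
  proc-C needs (1, 2, 0) <= (2, 3, 2) -> finishes; pool += (0, 0, 1) = (2, 3, 3)
  blocked: proc-I wants (0, 7, 3), pool (2, 3, 3) — not enough type-A units
  blocked: proc-D wants (3, 6, 4), pool (2, 3, 3) — not enough type-C units, type-A units and type-D units
  blocked: proc-A wants (0, 4, 1), pool (2, 3, 3) — not enough type-A units
  blocked: proc-H wants (0, 6, 5), pool (2, 3, 3) — not enough type-A units and type-D units
  blocked: proc-B wants (3, 5, 0), pool (2, 3, 3) — not enough type-C units and type-A units
Processes that can never finish: proc-I, proc-D, proc-A, proc-H and proc-B.


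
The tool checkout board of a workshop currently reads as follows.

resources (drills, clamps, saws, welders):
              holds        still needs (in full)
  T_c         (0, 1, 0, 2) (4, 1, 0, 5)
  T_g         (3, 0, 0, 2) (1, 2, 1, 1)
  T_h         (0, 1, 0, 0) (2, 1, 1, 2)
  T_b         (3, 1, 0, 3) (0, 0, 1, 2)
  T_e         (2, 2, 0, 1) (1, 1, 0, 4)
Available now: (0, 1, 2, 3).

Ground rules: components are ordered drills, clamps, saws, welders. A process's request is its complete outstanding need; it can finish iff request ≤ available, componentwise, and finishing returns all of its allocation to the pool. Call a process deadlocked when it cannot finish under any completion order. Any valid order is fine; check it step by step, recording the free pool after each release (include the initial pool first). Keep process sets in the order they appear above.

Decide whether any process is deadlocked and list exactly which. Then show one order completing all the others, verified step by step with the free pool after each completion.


Nothing here is deadlocked.
Key observation: the pool covers T_b at once, and every later process fits after earlier releases.
A valid finishing order for the others: T_b, T_h, T_e, T_c, T_g. Check, step by step:
  pool = (0, 1, 2, 3)
  run T_b (needs (0, 0, 1, 2), free (0, 1, 2, 3)); after release of (3, 1, 0, 3) the pool is (3, 2, 2, 6)
  run T_h (needs (2, 1, 1, 2), free (3, 2, 2, 6)); after release of (0, 1, 0, 0) the pool is (3, 3, 2, 6)
  run T_e (needs (1, 1, 0, 4), free (3, 3, 2, 6)); after release of (2, 2, 0, 1) the pool is (5, 5, 2, 7)
  run T_c (needs (4, 1, 0, 5), free (5, 5, 2, 7)); after release of (0, 1, 0, 2) the pool is (5, 6, 2, 9)
  run T_g (needs (1, 2, 1, 1), free (5, 6, 2, 9)); after release of (3, 0, 0, 2) the pool is (8, 6, 2, 11)


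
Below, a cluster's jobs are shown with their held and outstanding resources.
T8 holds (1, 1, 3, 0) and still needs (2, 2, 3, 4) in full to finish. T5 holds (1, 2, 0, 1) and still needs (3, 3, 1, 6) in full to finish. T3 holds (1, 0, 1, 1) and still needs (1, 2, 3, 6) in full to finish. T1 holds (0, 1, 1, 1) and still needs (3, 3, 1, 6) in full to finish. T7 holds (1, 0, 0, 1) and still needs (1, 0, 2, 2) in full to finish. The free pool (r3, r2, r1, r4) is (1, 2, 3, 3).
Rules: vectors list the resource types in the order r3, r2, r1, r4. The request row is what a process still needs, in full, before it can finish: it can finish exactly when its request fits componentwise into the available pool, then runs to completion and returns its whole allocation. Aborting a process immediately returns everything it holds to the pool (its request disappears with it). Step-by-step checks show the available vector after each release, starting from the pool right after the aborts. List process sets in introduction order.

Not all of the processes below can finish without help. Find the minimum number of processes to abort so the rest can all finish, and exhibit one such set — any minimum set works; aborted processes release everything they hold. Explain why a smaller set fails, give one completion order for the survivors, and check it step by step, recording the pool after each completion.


Minimum abort set: T5 and T1.
Key observation: T3 could never have finished before the abort; with (1, 3, 1, 2) returned by T5 and T1, it fits at step 2.
Why nothing smaller works — every single abort fails: T8 alone leaves T5 blocked (short on r4); T5 alone leaves T3 blocked (short on r4); T3 alone leaves T5 blocked (short on r4); T1 alone leaves T5 blocked (short on r4); T7 alone leaves T5 blocked (short on r4).
One survivor order: T7, T3, T8. Walking it through (post-abort pool first):
  pool = (2, 5, 4, 5)
  T7: need (1, 0, 2, 2) fits (2, 5, 4, 5); releases (1, 0, 0, 1), pool now (3, 5, 4, 6)
  T3: need (1, 2, 3, 6) fits (3, 5, 4, 6); releases (1, 0, 1, 1), pool now (4, 5, 5, 7)
  T8: need (2, 2, 3, 4) fits (4, 5, 5, 7); releases (1, 1, 3, 0), pool now (5, 6, 8, 7)


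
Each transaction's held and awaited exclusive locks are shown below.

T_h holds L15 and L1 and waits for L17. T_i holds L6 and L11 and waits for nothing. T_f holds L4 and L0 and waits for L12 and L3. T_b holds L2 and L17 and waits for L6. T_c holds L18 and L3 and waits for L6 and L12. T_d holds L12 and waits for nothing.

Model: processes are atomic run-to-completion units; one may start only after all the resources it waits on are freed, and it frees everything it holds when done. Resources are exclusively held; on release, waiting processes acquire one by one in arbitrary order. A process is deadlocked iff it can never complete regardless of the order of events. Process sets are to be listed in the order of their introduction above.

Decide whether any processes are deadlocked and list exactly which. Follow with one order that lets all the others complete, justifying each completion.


Nothing here is deadlocked.
Key observation: the waits form no ring: some process can always run, and its releases unblock the others one by one.
The rest can finish in the order T_i, T_d, T_b, T_h, T_c, T_f.
Step-by-step check:
  T_i: no waits; runs immediately, freeing L6 and L11
  T_d: no waits; runs immediately, freeing L12
  run T_b (all its waits — L6 — are resolved); releases L2 and L17
  run T_h (all its waits — L17 — are resolved); releases L15 and L1
  run T_c (all its waits — L6 and L12 — are resolved); releases L18 and L3
  run T_f (all its waits — L12 and L3 — are resolved); releases L4 and L0


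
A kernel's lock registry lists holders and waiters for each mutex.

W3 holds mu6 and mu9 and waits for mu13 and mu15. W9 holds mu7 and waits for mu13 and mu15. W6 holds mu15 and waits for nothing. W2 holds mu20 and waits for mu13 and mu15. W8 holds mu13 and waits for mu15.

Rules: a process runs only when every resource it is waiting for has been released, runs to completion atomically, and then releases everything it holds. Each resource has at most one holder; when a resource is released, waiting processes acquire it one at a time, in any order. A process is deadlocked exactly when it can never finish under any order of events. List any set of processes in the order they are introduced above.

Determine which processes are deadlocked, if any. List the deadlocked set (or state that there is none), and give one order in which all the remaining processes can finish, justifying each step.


No process is deadlocked.
Key observation: no waiting chain loops back on itself — every chain ends at a process that waits on nothing, so everyone eventually runs.
A valid finishing order for the others: W6, W8, W3, W2, W9.
Check, step by step:
  run W6 (it waits on nothing); releases mu15
  W8: everything it awaited (mu15) is free; runs, freeing mu13
  W3: everything it awaited (mu13 and mu15) is free; runs, freeing mu6 and mu9
  W2: everything it awaited (mu13 and mu15) is free; runs, freeing mu20
  W9: everything it awaited (mu13 and mu15) is free; runs, freeing mu7


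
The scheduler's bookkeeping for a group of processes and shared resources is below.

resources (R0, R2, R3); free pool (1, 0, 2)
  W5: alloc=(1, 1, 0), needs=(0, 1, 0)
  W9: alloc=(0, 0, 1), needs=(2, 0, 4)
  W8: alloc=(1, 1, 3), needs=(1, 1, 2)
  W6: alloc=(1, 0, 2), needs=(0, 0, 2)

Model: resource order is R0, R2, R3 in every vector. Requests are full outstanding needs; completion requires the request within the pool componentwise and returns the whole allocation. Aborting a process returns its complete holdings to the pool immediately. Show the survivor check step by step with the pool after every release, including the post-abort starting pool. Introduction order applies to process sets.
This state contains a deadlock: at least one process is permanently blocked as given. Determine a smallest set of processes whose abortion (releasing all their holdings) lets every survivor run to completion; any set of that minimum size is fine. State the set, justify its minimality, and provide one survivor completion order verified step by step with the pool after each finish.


The answer: abort W8.
Key observation: W5 could never have finished before the abort; with (1, 1, 3) returned by W8, it fits at step 3.
No smaller set exists: with zero aborts the deadlock remains.
The survivors complete as W9, W6, W5. Verifying each step (starting from the post-abort pool):
  pool = (2, 1, 5)
  W9 needs (2, 0, 4) <= (2, 1, 5) -> finishes; pool += (0, 0, 1) = (2, 1, 6)
  W6 needs (0, 0, 2) <= (2, 1, 6) -> finishes; pool += (1, 0, 2) = (3, 1, 8)
  W5 needs (0, 1, 0) <= (3, 1, 8) -> finishes; pool += (1, 1, 0) = (4, 2, 8)


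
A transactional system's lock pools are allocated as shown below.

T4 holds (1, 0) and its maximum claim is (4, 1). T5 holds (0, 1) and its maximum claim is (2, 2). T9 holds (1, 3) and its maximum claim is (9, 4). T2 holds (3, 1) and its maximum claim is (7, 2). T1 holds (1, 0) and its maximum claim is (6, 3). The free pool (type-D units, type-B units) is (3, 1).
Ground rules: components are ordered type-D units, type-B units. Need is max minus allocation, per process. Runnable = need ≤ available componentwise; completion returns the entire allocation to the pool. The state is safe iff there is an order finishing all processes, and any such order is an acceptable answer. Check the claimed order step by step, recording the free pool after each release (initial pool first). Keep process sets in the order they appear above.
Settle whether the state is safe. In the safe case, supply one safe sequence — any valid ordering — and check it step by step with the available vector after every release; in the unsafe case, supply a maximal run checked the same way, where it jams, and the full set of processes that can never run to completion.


SAFE, for example via the order T4, T5, T2, T1, T9.
Key observation: the first exact fit in this order is T4 — it needs (3, 1) with (3, 1) free, meeting a requested resource to the last unit.
Check, step by step:
  pool = (3, 1)
  run T4 (needs (3, 1), free (3, 1)); after release of (1, 0) the pool is (4, 1)
  run T5 (needs (2, 1), free (4, 1)); after release of (0, 1) the pool is (4, 2)
  run T2 (needs (4, 1), free (4, 2)); after release of (3, 1) the pool is (7, 3)
  run T1 (needs (5, 3), free (7, 3)); after release of (1, 0) the pool is (8, 3)
  run T9 (needs (8, 1), free (8, 3)); after release of (1, 3) the pool is (9, 6)


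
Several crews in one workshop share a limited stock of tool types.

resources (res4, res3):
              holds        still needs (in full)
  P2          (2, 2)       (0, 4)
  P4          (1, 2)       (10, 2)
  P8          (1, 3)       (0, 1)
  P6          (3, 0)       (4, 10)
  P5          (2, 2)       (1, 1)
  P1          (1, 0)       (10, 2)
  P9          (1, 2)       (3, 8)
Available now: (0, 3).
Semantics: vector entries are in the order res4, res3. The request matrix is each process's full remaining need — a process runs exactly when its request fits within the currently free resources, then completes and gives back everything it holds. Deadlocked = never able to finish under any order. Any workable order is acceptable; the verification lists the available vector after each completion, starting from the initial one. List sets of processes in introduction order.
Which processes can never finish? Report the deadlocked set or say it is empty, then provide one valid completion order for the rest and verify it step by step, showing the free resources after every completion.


Deadlocked set: P4 and P1.
Key observation: once P8, P5, P9, P6, P2 finish, the pool peaks at (9, 12) — and every remaining process still needs more res4 than that.
A valid finishing order for the others: P8, P5, P9, P6, P2. Verifying each step:
  pool = (0, 3)
  run P8 (needs (0, 1), free (0, 3)); after release of (1, 3) the pool is (1, 6)
  run P5 (needs (1, 1), free (1, 6)); after release of (2, 2) the pool is (3, 8)
  run P9 (needs (3, 8), free (3, 8)); after release of (1, 2) the pool is (4, 10)
  run P6 (needs (4, 10), free (4, 10)); after release of (3, 0) the pool is (7, 10)
  run P2 (needs (0, 4), free (7, 10)); after release of (2, 2) the pool is (9, 12)
None of the blocked processes ever fits:
  P4 still needs (10, 2) but only (9, 12) is free — short on res4
  P1 still needs (10, 2) but only (9, 12) is free — short on res4
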